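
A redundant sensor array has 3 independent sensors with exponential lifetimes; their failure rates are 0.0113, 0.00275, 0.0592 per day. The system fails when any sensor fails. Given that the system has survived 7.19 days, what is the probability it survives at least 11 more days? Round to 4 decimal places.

Time to first failure ~ Exp(Σλ) with Σλ = 0.07325.
By memorylessness, P(T > 7.19+11 | T > 7.19) = P(T > 11) = e^(−0.07325·11) ≈ 0.4468.

0.4468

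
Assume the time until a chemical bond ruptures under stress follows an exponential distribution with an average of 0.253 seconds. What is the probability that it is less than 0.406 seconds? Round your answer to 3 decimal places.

0.799

The rate is λ = 1/0.253 = 3.95257 per second.
P(X ≤ 0.406) = 1 − e^(−λ·0.406) = 1 − e^(−1.6047) ≈ 0.799.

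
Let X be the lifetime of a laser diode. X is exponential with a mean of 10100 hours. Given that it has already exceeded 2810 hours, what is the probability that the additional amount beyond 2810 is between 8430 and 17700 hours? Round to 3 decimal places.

The rate is λ = 1/10100 = 0.0000990099 per hour.
Memoryless: the residual past 2810 is again Exp(λ).
P(8430 < residual < 17700) = e^(−λ·8430) − e^(−λ·17700) = 0.43402 − 0.17334 ≈ 0.261.

0.261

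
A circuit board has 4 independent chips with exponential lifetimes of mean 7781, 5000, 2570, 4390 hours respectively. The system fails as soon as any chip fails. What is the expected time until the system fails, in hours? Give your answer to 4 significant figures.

The first failure time is exponential with rate Σλ_i = 1/7781 + 1/5000 + 1/2570 + 1/4390 = 0.000945414 per hour.
E[min] = 1/Σλ = 1/0.000945414 = 1057.74 hours.

1058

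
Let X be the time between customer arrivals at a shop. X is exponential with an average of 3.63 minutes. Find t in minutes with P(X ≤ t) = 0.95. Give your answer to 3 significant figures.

10.9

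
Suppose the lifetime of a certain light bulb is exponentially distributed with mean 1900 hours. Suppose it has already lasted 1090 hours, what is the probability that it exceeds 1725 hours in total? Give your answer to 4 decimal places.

The rate is λ = 1/1900 = 0.000526316 per hour.
P(X > s+t | X > s) = e^(−λ(s+t))/e^(−λs) = e^(−λt), independent of s = 1090.
P(X > 635) = e^(−0.33421) ≈ 0.7159.

0.7159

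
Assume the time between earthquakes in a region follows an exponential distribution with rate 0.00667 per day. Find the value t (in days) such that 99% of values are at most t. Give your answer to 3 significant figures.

690

Set 1 − e^(−λt) = 0.99, so t = −ln(0.01)/λ = 4.6052/0.00667 ≈ 690.43 days.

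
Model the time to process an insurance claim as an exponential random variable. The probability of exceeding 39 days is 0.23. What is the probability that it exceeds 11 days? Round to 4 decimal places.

e^(−λ·39) = 0.23 ⇒ λ = −ln(0.23)/39 = 0.037684.
P(X > 11) = e^(−0.037684·11) = e^(−0.41452) ≈ 0.6607.

0.6607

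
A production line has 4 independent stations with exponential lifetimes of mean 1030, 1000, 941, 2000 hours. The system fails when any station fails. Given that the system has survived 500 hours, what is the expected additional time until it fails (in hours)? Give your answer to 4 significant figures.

283.0

First-failure rate Σλ = 1/1030 + 1/1000 + 1/941 + 1/2000 = 0.00353357.
By memorylessness the expected residual is 1/Σλ = 283 hours, regardless of the 500 already elapsed.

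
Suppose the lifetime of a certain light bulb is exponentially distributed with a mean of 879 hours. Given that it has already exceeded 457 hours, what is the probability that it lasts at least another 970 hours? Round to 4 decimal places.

0.3317

The rate is λ = 1/879 = 0.00113766 per hour.
By the memoryless property, P(X > 457+970 | X > 457) = P(X > 970).
P(X > 970) = e^(−1.1035) ≈ 0.3317.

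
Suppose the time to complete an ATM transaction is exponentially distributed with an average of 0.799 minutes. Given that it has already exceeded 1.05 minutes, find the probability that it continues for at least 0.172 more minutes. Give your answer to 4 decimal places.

0.8063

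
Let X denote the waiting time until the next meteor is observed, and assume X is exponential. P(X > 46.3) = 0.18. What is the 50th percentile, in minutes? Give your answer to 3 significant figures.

18.7

e^(−λ·46.3) = 0.18 ⇒ λ = −ln(0.18)/46.3 = 0.0370367.
50th percentile: 1 − e^(−λt) = 0.5, t = −ln(0.5)/λ = 18.7152 minutes.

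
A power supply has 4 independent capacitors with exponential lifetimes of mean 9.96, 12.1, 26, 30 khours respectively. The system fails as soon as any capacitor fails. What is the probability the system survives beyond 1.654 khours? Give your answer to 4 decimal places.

The first failure time is exponential with rate Σλ_i = 1/9.96 + 1/12.1 + 1/26 + 1/30 = 0.254841 per khour.
P(min > 1.654) = e^(−0.254841·1.654) = e^(−0.42151) ≈ 0.6561.

0.6561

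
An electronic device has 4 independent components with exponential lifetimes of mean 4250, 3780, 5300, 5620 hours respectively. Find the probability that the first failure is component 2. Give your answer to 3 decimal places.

0.305

Rates: λ_i = 1/mean_i → 0.000235294, 0.00026455, 0.000188679, 0.000177936; Σλ = 0.00086646.
P(component 2 first) = λ_2/Σλ = 0.00026455/0.00086646 ≈ 0.305.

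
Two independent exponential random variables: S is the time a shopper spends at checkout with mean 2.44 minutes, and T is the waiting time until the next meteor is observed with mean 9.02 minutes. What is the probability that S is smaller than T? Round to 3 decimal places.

λ_1 = 1/2.44 = 0.409836, λ_2 = 1/9.02 = 0.110865.
For independent exponentials, P(S < T) = λ_1/(λ_1+λ_2) = 0.409836/0.520701 ≈ 0.787.

0.787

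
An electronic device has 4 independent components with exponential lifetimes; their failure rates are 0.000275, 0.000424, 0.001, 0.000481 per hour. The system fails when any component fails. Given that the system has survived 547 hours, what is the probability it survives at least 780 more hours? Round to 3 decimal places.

0.183

Time to first failure ~ Exp(Σλ) with Σλ = 0.00218.
By memorylessness, P(T > 547+780 | T > 547) = P(T > 780) = e^(−0.00218·780) ≈ 0.183.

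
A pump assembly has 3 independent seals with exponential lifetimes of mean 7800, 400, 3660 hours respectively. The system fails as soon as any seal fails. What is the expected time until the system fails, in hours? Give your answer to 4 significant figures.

The first failure time is exponential with rate Σλ_i = 1/7800 + 1/400 + 1/3660 = 0.00290143 per hour.
E[min] = 1/Σλ = 1/0.00290143 = 344.658 hours.

344.7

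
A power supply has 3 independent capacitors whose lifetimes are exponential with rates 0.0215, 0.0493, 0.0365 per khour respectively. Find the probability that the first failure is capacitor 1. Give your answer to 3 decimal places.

The time to first failure is exponential with rate Σλ = 0.0215 + 0.0493 + 0.0365 = 0.1073.
P(capacitor 1 first) = λ_1/Σλ = 0.0215/0.1073 ≈ 0.200.

0.200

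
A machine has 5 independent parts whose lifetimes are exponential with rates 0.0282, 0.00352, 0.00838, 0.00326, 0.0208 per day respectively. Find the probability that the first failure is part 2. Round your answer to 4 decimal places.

0.0549

The time to first failure is exponential with rate Σλ = 0.0282 + 0.00352 + 0.00838 + 0.00326 + 0.0208 = 0.06416.
P(part 2 first) = λ_2/Σλ = 0.00352/0.06416 ≈ 0.0549.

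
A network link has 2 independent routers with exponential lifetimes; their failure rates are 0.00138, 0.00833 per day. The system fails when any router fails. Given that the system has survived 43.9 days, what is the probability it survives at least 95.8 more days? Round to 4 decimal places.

Time to first failure ~ Exp(Σλ) with Σλ = 0.00971.
By memorylessness, P(T > 43.9+95.8 | T > 43.9) = P(T > 95.8) = e^(−0.00971·95.8) ≈ 0.3945.

0.3945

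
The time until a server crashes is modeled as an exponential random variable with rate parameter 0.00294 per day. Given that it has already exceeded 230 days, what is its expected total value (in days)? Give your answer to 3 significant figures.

570

By memorylessness, E[X | X > 230] = 230 + 1/λ = 230 + 340.136 = 570.136 days.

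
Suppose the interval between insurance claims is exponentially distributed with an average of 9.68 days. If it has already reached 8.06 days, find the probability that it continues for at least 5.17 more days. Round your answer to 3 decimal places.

The rate is λ = 1/9.68 = 0.103306 per day.
The exponential is memoryless, so the remaining time is again Exp(λ): the condition X > 8.06 is irrelevant.
P(X > 5.17) = e^(−0.53409) ≈ 0.586.

0.586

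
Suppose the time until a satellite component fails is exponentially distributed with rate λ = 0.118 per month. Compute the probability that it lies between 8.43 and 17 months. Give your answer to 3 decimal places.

0.235

P(8.43 < X < 17) = e^(−λ·8.43) − e^(−λ·17) = 0.36982 − 0.13453 ≈ 0.235.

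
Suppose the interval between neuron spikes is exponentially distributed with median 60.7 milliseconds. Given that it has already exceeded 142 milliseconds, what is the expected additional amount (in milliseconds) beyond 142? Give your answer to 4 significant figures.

87.57

For an exponential, median = ln(2)/λ, so λ = ln 2 / 60.7 = 0.0114192 per millisecond.
By memorylessness, the remaining amount past any threshold is again Exp(λ) with mean 1/λ = 87.5716 milliseconds.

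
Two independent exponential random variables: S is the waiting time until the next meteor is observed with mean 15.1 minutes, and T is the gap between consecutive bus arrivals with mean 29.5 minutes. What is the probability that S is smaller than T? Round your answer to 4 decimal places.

λ_1 = 1/15.1 = 0.0662252, λ_2 = 1/29.5 = 0.0338983.
For independent exponentials, P(S < T) = λ_1/(λ_1+λ_2) = 0.0662252/0.100123 ≈ 0.6614.

0.6614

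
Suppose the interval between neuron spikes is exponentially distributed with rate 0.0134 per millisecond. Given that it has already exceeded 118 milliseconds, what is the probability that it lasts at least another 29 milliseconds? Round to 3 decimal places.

0.678

The exponential is memoryless, so the remaining time is again Exp(λ): the condition X > 118 is irrelevant.
P(X > 29) = e^(−0.3886) ≈ 0.678.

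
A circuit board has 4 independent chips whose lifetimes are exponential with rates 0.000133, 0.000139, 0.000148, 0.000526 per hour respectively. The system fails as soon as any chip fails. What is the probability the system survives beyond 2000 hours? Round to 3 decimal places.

The time to first failure is exponential with rate Σλ = 0.000133 + 0.000139 + 0.000148 + 0.000526 = 0.000946.
P(min > 2000) = e^(−0.000946·2000) = e^(−1.892) ≈ 0.151.

0.151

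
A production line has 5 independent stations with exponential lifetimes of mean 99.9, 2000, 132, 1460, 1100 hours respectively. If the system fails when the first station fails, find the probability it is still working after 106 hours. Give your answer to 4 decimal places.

0.1242

The first failure time is exponential with rate Σλ_i = 1/99.9 + 1/2000 + 1/132 + 1/1460 + 1/1100 = 0.0196798 per hour.
P(min > 106) = e^(−0.0196798·106) = e^(−2.0861) ≈ 0.1242.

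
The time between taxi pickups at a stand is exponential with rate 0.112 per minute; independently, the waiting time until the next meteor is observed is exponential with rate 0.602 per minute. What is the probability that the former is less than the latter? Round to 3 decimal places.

λ_1 = 0.112, λ_2 = 0.602.
For independent exponentials, P(the former < the latter) = λ_1/(λ_1+λ_2) = 0.112/0.714 ≈ 0.157.

0.157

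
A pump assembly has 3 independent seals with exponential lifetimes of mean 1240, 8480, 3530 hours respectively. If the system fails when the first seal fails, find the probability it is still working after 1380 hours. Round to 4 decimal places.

0.1889

The first failure time is exponential with rate Σλ_i = 1/1240 + 1/8480 + 1/3530 = 0.00120766 per hour.
P(min > 1380) = e^(−0.00120766·1380) = e^(−1.6666) ≈ 0.1889.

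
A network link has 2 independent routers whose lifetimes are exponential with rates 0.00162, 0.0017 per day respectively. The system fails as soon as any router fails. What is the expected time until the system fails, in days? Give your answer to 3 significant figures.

301

The time to first failure is exponential with rate Σλ = 0.00162 + 0.0017 = 0.00332.
E[min] = 1/Σλ = 1/0.00332 = 301.205 days.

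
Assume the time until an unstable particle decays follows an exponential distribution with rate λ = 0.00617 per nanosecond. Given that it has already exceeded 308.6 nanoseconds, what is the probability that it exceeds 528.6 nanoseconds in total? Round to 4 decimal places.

0.2573

The exponential is memoryless, so the remaining time is again Exp(λ): the condition X > 308.6 is irrelevant.
P(X > 220) = e^(−1.3574) ≈ 0.2573.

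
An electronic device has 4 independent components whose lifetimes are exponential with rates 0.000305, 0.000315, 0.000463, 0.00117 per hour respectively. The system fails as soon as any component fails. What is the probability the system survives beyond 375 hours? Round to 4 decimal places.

The time to first failure is exponential with rate Σλ = 0.000305 + 0.000315 + 0.000463 + 0.00117 = 0.002253.
P(min > 375) = e^(−0.002253·375) = e^(−0.84487) ≈ 0.4296.

0.4296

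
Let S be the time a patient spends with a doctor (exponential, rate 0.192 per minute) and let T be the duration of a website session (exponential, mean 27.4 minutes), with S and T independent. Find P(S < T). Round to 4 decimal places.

0.8403

λ_1 = 0.192, λ_2 = 1/27.4 = 0.0364964.
For independent exponentials, P(S < T) = λ_1/(λ_1+λ_2) = 0.192/0.228496 ≈ 0.8403.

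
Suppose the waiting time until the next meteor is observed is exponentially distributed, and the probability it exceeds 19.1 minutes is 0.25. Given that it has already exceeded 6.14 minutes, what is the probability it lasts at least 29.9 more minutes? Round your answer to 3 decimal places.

0.114

From e^(−λ·19.1) = 0.25, λ = −ln(0.25)/19.1 = 0.0725809.
Memoryless: P(X > 6.14+29.9 | X > 6.14) = P(X > 29.9) = e^(−0.0725809·29.9) ≈ 0.114.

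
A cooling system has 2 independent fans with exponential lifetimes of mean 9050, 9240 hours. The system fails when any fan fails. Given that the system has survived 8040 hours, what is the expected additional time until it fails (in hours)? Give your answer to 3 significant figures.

First-failure rate Σλ = 1/9050 + 1/9240 = 0.000218722.
By memorylessness the expected residual is 1/Σλ = 4572.01 hours, regardless of the 8040 already elapsed.

4570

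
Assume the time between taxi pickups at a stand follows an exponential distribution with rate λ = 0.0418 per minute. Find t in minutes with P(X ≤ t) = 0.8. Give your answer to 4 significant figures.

Set 1 − e^(−λt) = 0.8, so t = −ln(0.2)/λ = 1.6094/0.0418 ≈ 38.5033 minutes.

38.50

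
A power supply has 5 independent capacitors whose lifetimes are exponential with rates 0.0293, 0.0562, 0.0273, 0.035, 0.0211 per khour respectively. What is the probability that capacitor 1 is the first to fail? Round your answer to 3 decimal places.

0.173

The time to first failure is exponential with rate Σλ = 0.0293 + 0.0562 + 0.0273 + 0.035 + 0.0211 = 0.1689.
P(capacitor 1 first) = λ_1/Σλ = 0.0293/0.1689 ≈ 0.173.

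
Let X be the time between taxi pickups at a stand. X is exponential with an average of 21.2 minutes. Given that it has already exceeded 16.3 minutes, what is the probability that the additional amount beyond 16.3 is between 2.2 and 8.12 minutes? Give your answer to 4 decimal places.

The rate is λ = 1/21.2 = 0.0471698 per minute.
Memoryless: the residual past 16.3 is again Exp(λ).
P(2.2 < residual < 8.12) = e^(−λ·2.2) − e^(−λ·8.12) = 0.90143 − 0.68180 ≈ 0.2196.

0.2196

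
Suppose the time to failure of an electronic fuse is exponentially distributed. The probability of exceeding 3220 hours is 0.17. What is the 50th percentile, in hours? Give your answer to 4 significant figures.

e^(−λ·3220) = 0.17 ⇒ λ = −ln(0.17)/3220 = 0.000550297.
50th percentile: 1 − e^(−λt) = 0.5, t = −ln(0.5)/λ = 1259.59 hours.

1260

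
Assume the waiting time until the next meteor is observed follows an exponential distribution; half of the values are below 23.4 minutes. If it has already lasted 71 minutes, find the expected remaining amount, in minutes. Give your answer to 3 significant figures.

For an exponential, median = ln(2)/λ, so λ = ln 2 / 23.4 = 0.0296217 per minute.
By memorylessness, the remaining amount past any threshold is again Exp(λ) with mean 1/λ = 33.7591 minutes.

33.8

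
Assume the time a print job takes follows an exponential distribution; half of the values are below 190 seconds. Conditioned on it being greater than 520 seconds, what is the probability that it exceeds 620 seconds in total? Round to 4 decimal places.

For an exponential, median = ln(2)/λ, so λ = ln 2 / 190 = 0.00364814 per second.
P(X > s+t | X > s) = e^(−λ(s+t))/e^(−λs) = e^(−λt), independent of s = 520.
P(X > 100) = e^(−0.36481) ≈ 0.6943.

0.6943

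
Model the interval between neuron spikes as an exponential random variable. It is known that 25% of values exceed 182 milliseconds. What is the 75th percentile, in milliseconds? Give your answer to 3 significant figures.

182

e^(−λ·182) = 0.25 ⇒ λ = −ln(0.25)/182 = 0.007617.
75th percentile: 1 − e^(−λt) = 0.75, t = −ln(0.25)/λ = 182 milliseconds.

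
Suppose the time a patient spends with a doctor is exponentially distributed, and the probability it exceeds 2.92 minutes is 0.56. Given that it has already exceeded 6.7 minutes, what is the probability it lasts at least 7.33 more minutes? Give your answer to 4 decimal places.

0.2333

From e^(−λ·2.92) = 0.56, λ = −ln(0.56)/2.92 = 0.198568.
Memoryless: P(X > 6.7+7.33 | X > 6.7) = P(X > 7.33) = e^(−0.198568·7.33) ≈ 0.2333.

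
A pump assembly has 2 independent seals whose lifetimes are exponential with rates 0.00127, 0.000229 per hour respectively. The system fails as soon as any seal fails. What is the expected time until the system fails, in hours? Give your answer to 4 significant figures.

The time to first failure is exponential with rate Σλ = 0.00127 + 0.000229 = 0.001499.
E[min] = 1/Σλ = 1/0.001499 = 667.111 hours.

667.1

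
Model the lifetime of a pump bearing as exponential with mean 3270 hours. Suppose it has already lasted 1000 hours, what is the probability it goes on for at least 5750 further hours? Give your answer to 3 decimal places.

The rate is λ = 1/3270 = 0.00030581 per hour.
The exponential is memoryless, so the remaining time is again Exp(λ): the condition X > 1000 is irrelevant.
P(X > 5750) = e^(−1.7584) ≈ 0.172.

0.172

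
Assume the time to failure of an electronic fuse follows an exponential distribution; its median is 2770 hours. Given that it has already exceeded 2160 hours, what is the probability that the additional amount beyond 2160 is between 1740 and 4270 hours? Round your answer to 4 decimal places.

For an exponential, median = ln(2)/λ, so λ = ln 2 / 2770 = 0.000250234 per hour.
Memoryless: the residual past 2160 is again Exp(λ).
P(1740 < residual < 4270) = e^(−λ·1740) − e^(−λ·4270) = 0.64700 − 0.34352 ≈ 0.3035.

0.3035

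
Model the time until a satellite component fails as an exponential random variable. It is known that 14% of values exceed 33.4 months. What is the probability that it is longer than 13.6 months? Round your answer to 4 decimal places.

e^(−λ·33.4) = 0.14 ⇒ λ = −ln(0.14)/33.4 = 0.0588657.
P(X > 13.6) = e^(−0.0588657·13.6) = e^(−0.80057) ≈ 0.4491.

0.4491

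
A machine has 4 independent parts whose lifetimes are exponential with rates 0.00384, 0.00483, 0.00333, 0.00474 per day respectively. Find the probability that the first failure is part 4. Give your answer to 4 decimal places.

0.2832

The time to first failure is exponential with rate Σλ = 0.00384 + 0.00483 + 0.00333 + 0.00474 = 0.01674.
P(part 4 first) = λ_4/Σλ = 0.00474/0.01674 ≈ 0.2832.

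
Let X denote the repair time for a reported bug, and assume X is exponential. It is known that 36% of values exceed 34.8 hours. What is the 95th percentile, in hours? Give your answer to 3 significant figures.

e^(−λ·34.8) = 0.36 ⇒ λ = −ln(0.36)/34.8 = 0.0293578.
95th percentile: 1 − e^(−λt) = 0.95, t = −ln(0.05)/λ = 102.042 hours.

102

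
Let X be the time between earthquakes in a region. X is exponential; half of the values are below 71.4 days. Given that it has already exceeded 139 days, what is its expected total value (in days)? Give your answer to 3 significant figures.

For an exponential, median = ln(2)/λ, so λ = ln 2 / 71.4 = 0.00970794 per day.
By memorylessness, E[X | X > 139] = 139 + 1/λ = 139 + 103.008 = 242.008 days.

242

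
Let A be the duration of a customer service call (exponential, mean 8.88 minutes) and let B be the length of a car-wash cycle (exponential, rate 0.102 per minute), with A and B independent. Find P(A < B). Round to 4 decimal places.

0.5247

λ_1 = 1/8.88 = 0.112613, λ_2 = 0.102.
For independent exponentials, P(A < B) = λ_1/(λ_1+λ_2) = 0.112613/0.214613 ≈ 0.5247.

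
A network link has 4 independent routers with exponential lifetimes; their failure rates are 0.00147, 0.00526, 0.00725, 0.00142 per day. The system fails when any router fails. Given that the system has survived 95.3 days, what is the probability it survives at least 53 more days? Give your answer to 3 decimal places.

Time to first failure ~ Exp(Σλ) with Σλ = 0.0154.
By memorylessness, P(T > 95.3+53 | T > 95.3) = P(T > 53) = e^(−0.0154·53) ≈ 0.442.

0.442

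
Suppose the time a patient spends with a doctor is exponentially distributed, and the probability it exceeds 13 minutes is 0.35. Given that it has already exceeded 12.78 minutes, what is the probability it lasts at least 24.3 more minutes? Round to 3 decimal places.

0.141

From e^(−λ·13) = 0.35, λ = −ln(0.35)/13 = 0.0807555.
Memoryless: P(X > 12.78+24.3 | X > 12.78) = P(X > 24.3) = e^(−0.0807555·24.3) ≈ 0.141.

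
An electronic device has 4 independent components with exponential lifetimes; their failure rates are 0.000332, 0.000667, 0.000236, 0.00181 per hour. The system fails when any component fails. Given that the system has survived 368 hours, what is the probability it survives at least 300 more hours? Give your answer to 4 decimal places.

Time to first failure ~ Exp(Σλ) with Σλ = 0.003045.
By memorylessness, P(T > 368+300 | T > 368) = P(T > 300) = e^(−0.003045·300) ≈ 0.4011.

0.4011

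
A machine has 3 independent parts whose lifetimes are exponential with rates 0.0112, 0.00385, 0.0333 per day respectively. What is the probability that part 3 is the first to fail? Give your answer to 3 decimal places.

0.689

The time to first failure is exponential with rate Σλ = 0.0112 + 0.00385 + 0.0333 = 0.04835.
P(part 3 first) = λ_3/Σλ = 0.0333/0.04835 ≈ 0.689.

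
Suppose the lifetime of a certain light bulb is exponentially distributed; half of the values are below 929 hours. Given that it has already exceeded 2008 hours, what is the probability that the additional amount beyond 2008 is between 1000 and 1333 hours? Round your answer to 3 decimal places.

For an exponential, median = ln(2)/λ, so λ = ln 2 / 929 = 0.000746122 per hour.
Memoryless: the residual past 2008 is again Exp(λ).
P(1000 < residual < 1333) = e^(−λ·1000) − e^(−λ·1333) = 0.47420 − 0.36988 ≈ 0.104.

0.104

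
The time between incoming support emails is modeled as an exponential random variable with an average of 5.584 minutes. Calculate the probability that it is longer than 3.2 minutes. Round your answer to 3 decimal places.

0.564

The rate is λ = 1/5.584 = 0.179083 per minute.
P(X > 3.2) = e^(−λ·3.2) = e^(−0.57307) ≈ 0.564.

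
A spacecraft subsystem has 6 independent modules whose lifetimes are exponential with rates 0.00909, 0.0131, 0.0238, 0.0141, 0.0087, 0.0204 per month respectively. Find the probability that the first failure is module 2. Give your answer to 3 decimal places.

The time to first failure is exponential with rate Σλ = 0.00909 + 0.0131 + 0.0238 + 0.0141 + 0.0087 + 0.0204 = 0.08919.
P(module 2 first) = λ_2/Σλ = 0.0131/0.08919 ≈ 0.147.

0.147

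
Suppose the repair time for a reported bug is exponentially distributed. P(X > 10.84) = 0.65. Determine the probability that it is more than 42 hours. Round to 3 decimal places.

e^(−λ·10.84) = 0.65 ⇒ λ = −ln(0.65)/10.84 = 0.0397401.
P(X > 42) = e^(−0.0397401·42) = e^(−1.6691) ≈ 0.188.

0.188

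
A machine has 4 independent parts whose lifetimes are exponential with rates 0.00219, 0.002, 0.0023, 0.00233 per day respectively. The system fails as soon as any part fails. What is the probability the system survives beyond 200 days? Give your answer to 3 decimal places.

0.171

The time to first failure is exponential with rate Σλ = 0.00219 + 0.002 + 0.0023 + 0.00233 = 0.00882.
P(min > 200) = e^(−0.00882·200) = e^(−1.764) ≈ 0.171.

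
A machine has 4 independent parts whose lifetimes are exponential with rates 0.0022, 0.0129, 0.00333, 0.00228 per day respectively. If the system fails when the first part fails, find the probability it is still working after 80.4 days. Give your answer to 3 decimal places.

The time to first failure is exponential with rate Σλ = 0.0022 + 0.0129 + 0.00333 + 0.00228 = 0.02071.
P(min > 80.4) = e^(−0.02071·80.4) = e^(−1.6651) ≈ 0.189.

0.189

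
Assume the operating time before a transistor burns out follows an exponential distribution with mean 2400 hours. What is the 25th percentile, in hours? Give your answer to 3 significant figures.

690

The rate is λ = 1/2400 = 0.000416667 per hour.
Set 1 − e^(−λt) = 0.25, so t = −ln(0.75)/λ = 0.28768/0.000416667 ≈ 690.437 hours.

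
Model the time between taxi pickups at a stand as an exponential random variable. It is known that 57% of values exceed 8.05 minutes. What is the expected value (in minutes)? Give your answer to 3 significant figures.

e^(−λ·8.05) = 0.57 ⇒ λ = −ln(0.57)/8.05 = 0.0698284.
Mean = 1/λ = 14.3208 minutes.

14.3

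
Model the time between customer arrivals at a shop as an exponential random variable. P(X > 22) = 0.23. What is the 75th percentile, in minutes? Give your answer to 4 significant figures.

e^(−λ·22) = 0.23 ⇒ λ = −ln(0.23)/22 = 0.0668035.
75th percentile: 1 − e^(−λt) = 0.75, t = −ln(0.25)/λ = 20.7518 minutes.

20.75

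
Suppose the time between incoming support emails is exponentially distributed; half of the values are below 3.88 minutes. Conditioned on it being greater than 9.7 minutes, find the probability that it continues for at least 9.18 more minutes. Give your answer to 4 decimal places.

For an exponential, median = ln(2)/λ, so λ = ln 2 / 3.88 = 0.178646 per minute.
By the memoryless property, P(X > 9.7+9.18 | X > 9.7) = P(X > 9.18).
P(X > 9.18) = e^(−1.64) ≈ 0.1940.

0.1940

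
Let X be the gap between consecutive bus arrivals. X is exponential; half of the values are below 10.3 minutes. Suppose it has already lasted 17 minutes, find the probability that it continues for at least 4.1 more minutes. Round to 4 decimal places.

For an exponential, median = ln(2)/λ, so λ = ln 2 / 10.3 = 0.0672958 per minute.
P(X > s+t | X > s) = e^(−λ(s+t))/e^(−λs) = e^(−λt), independent of s = 17.
P(X > 4.1) = e^(−0.27591) ≈ 0.7589.

0.7589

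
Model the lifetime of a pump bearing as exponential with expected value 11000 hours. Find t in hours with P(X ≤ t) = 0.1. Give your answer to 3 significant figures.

The rate is λ = 1/11000 = 0.0000909091 per hour.
Set 1 − e^(−λt) = 0.1, so t = −ln(0.9)/λ = 0.10536/0.0000909091 ≈ 1158.97 hours.

1160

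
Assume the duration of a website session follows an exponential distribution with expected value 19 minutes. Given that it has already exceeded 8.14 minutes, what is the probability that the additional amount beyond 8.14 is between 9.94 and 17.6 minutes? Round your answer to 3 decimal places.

The rate is λ = 1/19 = 0.0526316 per minute.
Memoryless: the residual past 8.14 is again Exp(λ).
P(9.94 < residual < 17.6) = e^(−λ·9.94) − e^(−λ·17.6) = 0.59265 − 0.39601 ≈ 0.197.

0.197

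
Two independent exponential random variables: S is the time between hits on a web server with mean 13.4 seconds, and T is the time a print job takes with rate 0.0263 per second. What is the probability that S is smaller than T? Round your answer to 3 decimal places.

0.739

λ_1 = 1/13.4 = 0.0746269, λ_2 = 0.0263.
For independent exponentials, P(S < T) = λ_1/(λ_1+λ_2) = 0.0746269/0.100927 ≈ 0.739.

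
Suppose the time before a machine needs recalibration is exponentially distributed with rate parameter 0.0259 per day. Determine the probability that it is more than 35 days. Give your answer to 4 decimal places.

0.4039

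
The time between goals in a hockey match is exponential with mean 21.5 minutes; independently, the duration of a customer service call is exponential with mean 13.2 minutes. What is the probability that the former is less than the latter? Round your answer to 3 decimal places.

0.380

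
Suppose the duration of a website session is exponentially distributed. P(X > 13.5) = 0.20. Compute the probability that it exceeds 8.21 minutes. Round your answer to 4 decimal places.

0.3758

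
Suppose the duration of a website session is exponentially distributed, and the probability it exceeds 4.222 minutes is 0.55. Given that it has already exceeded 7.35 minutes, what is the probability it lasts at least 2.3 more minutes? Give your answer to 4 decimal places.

0.7220

From e^(−λ·4.222) = 0.55, λ = −ln(0.55)/4.222 = 0.1416.
Memoryless: P(X > 7.35+2.3 | X > 7.35) = P(X > 2.3) = e^(−0.1416·2.3) ≈ 0.7220.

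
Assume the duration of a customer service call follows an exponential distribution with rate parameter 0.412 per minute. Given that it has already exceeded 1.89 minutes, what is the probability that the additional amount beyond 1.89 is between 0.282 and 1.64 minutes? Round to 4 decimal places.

0.3815

Memoryless: the residual past 1.89 is again Exp(λ).
P(0.282 < residual < 1.64) = e^(−λ·0.282) − e^(−λ·1.64) = 0.89031 − 0.50881 ≈ 0.3815.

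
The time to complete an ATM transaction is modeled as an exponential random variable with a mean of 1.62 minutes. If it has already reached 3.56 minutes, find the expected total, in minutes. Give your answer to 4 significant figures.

5.180

The rate is λ = 1/1.62 = 0.617284 per minute.
By memorylessness, E[X | X > 3.56] = 3.56 + 1/λ = 3.56 + 1.62 = 5.18 minutes.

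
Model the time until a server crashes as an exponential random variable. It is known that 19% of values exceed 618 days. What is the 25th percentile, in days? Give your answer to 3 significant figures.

107

e^(−λ·618) = 0.19 ⇒ λ = −ln(0.19)/618 = 0.00268727.
25th percentile: 1 − e^(−λt) = 0.25, t = −ln(0.75)/λ = 107.054 days.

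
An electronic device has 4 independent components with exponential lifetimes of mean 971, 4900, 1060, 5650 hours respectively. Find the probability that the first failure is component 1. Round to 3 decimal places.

Rates: λ_i = 1/mean_i → 0.00102987, 0.000204082, 0.000943396, 0.000176991; Σλ = 0.00235434.
P(component 1 first) = λ_1/Σλ = 0.00102987/0.00235434 ≈ 0.437.

0.437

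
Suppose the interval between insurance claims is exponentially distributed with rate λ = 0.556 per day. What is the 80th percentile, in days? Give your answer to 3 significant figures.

Set 1 − e^(−λt) = 0.8, so t = −ln(0.2)/λ = 1.6094/0.556 ≈ 2.89467 days.

2.89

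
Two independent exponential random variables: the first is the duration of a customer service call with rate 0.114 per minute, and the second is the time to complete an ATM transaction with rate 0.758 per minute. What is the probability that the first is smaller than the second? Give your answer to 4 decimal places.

0.1307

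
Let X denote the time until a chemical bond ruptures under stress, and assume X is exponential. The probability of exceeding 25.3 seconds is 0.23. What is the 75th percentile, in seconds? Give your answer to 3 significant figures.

23.9

e^(−λ·25.3) = 0.23 ⇒ λ = −ln(0.23)/25.3 = 0.05809.
75th percentile: 1 − e^(−λt) = 0.75, t = −ln(0.25)/λ = 23.8646 seconds.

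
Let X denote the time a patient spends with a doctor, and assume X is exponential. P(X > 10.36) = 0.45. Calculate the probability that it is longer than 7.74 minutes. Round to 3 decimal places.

0.551

e^(−λ·10.36) = 0.45 ⇒ λ = −ln(0.45)/10.36 = 0.077076.
P(X > 7.74) = e^(−0.077076·7.74) = e^(−0.59657) ≈ 0.551.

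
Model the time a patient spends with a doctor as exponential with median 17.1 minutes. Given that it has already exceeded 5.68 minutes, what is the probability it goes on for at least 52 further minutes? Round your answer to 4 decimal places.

0.1215

For an exponential, median = ln(2)/λ, so λ = ln 2 / 17.1 = 0.0405349 per minute.
By the memoryless property, P(X > 5.68+52 | X > 5.68) = P(X > 52).
P(X > 52) = e^(−2.1078) ≈ 0.1215.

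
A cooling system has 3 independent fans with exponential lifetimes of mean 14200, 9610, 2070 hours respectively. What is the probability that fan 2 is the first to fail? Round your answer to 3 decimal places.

0.158

Rates: λ_i = 1/mean_i → 0.0000704225, 0.000104058, 0.000483092; Σλ = 0.000657573.
P(fan 2 first) = λ_2/Σλ = 0.000104058/0.000657573 ≈ 0.158.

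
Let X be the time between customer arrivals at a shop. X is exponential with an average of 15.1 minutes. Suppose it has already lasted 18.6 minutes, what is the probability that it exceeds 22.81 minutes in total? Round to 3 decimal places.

0.757

The rate is λ = 1/15.1 = 0.0662252 per minute.
P(X > s+t | X > s) = e^(−λ(s+t))/e^(−λs) = e^(−λt), independent of s = 18.6.
P(X > 4.21) = e^(−0.27881) ≈ 0.757.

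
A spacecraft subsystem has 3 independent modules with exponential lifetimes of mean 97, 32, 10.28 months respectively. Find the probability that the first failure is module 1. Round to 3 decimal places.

0.074

Rates: λ_i = 1/mean_i → 0.0103093, 0.03125, 0.0972763; Σλ = 0.138836.
P(module 1 first) = λ_1/Σλ = 0.0103093/0.138836 ≈ 0.074.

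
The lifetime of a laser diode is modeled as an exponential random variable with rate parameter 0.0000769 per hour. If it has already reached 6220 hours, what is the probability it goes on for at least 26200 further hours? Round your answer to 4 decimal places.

0.1333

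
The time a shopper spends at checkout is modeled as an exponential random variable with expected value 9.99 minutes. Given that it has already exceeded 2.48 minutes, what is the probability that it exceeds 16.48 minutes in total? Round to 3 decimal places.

0.246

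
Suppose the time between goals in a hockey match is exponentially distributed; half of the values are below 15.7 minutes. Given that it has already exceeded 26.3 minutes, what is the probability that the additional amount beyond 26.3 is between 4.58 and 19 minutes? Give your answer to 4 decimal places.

0.3847

For an exponential, median = ln(2)/λ, so λ = ln 2 / 15.7 = 0.0441495 per minute.
Memoryless: the residual past 26.3 is again Exp(λ).
P(4.58 < residual < 19) = e^(−λ·4.58) − e^(−λ·19) = 0.81693 − 0.43221 ≈ 0.3847.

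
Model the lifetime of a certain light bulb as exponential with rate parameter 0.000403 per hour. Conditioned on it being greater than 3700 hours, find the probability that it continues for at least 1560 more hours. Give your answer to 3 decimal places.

By the memoryless property, P(X > 3700+1560 | X > 3700) = P(X > 1560).
P(X > 1560) = e^(−0.62868) ≈ 0.533.

0.533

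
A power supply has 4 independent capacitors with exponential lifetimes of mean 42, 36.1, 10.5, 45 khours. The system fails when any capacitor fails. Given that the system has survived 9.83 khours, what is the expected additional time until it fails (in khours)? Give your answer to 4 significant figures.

First-failure rate Σλ = 1/42 + 1/36.1 + 1/10.5 + 1/45 = 0.168971.
By memorylessness the expected residual is 1/Σλ = 5.91819 khours, regardless of the 9.83 already elapsed.

5.918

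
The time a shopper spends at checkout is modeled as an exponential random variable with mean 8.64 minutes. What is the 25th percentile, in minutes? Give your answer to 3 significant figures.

The rate is λ = 1/8.64 = 0.115741 per minute.
Set 1 − e^(−λt) = 0.25, so t = −ln(0.75)/λ = 0.28768/0.115741 ≈ 2.48557 minutes.

2.49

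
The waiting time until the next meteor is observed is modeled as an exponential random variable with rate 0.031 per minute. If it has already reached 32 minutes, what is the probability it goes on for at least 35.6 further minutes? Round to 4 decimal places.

0.3317

The exponential is memoryless, so the remaining time is again Exp(λ): the condition X > 32 is irrelevant.
P(X > 35.6) = e^(−1.1036) ≈ 0.3317.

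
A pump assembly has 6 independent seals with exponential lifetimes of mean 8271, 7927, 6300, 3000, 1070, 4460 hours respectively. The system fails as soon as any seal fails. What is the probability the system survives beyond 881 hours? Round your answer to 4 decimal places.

0.1879

The first failure time is exponential with rate Σλ_i = 1/8271 + 1/7927 + 1/6300 + 1/3000 + 1/1070 + 1/4460 = 0.00189791 per hour.
P(min > 881) = e^(−0.00189791·881) = e^(−1.6721) ≈ 0.1879.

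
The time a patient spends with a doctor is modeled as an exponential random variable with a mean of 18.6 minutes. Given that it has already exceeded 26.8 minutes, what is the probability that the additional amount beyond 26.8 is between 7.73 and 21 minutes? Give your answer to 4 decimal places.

0.3366

The rate is λ = 1/18.6 = 0.0537634 per minute.
Memoryless: the residual past 26.8 is again Exp(λ).
P(7.73 < residual < 21) = e^(−λ·7.73) − e^(−λ·21) = 0.65995 − 0.32335 ≈ 0.3366.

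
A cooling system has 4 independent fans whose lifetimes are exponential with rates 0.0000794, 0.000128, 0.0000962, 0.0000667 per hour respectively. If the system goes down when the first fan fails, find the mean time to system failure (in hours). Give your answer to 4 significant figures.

2701

The time to first failure is exponential with rate Σλ = 0.0000794 + 0.000128 + 0.0000962 + 0.0000667 = 0.0003703.
E[min] = 1/Σλ = 1/0.0003703 = 2700.51 hours.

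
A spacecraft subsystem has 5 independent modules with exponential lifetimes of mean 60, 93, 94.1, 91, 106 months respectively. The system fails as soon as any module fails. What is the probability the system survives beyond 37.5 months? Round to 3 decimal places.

0.112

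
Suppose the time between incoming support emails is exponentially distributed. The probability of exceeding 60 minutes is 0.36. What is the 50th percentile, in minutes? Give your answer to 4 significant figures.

40.71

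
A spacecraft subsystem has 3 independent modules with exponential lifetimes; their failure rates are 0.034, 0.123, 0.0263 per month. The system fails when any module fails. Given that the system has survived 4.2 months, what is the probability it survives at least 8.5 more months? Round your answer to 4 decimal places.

0.2105

Time to first failure ~ Exp(Σλ) with Σλ = 0.1833.
By memorylessness, P(T > 4.2+8.5 | T > 4.2) = P(T > 8.5) = e^(−0.1833·8.5) ≈ 0.2105.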